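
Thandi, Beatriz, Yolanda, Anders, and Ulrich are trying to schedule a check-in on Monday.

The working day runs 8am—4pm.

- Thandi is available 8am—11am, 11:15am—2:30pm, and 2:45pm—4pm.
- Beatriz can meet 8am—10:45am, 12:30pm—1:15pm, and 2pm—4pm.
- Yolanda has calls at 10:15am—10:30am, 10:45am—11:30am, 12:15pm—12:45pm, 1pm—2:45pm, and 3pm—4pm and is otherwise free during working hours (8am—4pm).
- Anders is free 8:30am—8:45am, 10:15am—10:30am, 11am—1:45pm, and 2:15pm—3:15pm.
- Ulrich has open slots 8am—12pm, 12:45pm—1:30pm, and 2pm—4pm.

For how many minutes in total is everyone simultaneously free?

Yolanda free within 08:00–16:00: 08:00–10:15, 10:30–10:45, 11:30–12:15, 12:45–13:00, 14:45–15:00.
Thandi ∩ Beatriz: 08:00–10:45, 12:30–13:15, 14:00–14:30, 14:45–16:00.
Thandi ∩ Beatriz ∩ Yolanda: 08:00–10:15, 10:30–10:45, 12:45–13:00, 14:45–15:00.
Thandi ∩ Beatriz ∩ Yolanda ∩ Anders: 08:30–08:45, 12:45–13:00, 14:45–15:00.
Thandi ∩ Beatriz ∩ Yolanda ∩ Anders ∩ Ulrich: 08:30–08:45, 12:45–13:00, 14:45–15:00.
Total common minutes: 15 + 15 + 15 = 45.

45 minutes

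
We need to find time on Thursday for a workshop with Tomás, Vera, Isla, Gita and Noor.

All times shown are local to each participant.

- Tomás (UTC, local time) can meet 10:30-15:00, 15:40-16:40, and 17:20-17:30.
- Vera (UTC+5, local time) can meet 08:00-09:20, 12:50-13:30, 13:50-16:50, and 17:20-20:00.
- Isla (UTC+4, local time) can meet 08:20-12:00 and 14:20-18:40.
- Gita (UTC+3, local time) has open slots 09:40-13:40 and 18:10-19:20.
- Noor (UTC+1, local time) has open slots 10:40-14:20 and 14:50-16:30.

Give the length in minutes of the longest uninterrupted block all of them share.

Tomás → UTC: 10:30–15:00, 15:40–16:40, 17:20–17:30.
Vera → UTC: 03:00–04:20, 07:50–08:30, 08:50–11:50, 12:20–15:00.
Isla → UTC: 04:20–08:00, 10:20–14:40.
Gita → UTC: 06:40–10:40, 15:10–16:20.
Noor → UTC: 09:40–13:20, 13:50–15:30.
Tomás ∩ Vera: 10:30–11:50, 12:20–15:00.
Tomás ∩ Vera ∩ Isla: 10:30–11:50, 12:20–14:40.
Tomás ∩ Vera ∩ Isla ∩ Gita: 10:30–10:40.
Tomás ∩ Vera ∩ Isla ∩ Gita ∩ Noor: 10:30–10:40.
Single common window of 10 minutes.

10 minutes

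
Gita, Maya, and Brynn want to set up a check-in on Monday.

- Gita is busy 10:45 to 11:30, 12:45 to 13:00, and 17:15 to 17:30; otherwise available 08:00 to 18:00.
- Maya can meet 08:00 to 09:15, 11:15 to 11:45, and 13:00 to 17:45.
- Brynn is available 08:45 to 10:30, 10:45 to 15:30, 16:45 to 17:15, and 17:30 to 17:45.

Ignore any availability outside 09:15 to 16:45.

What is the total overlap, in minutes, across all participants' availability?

165 minutes

Gita free within 08:00–18:00: 08:00–10:45, 11:30–12:45, 13:00–17:15, 17:30–18:00.
Gita ∩ Maya: 08:00–09:15, 11:30–11:45, 13:00–17:15, 17:30–17:45.
Gita ∩ Maya ∩ Brynn: 08:45–09:15, 11:30–11:45, 13:00–15:30, 16:45–17:15, 17:30–17:45.
Restricted to 09:15–16:45: 11:30–11:45, 13:00–15:30.
Total common minutes: 15 + 150 = 165.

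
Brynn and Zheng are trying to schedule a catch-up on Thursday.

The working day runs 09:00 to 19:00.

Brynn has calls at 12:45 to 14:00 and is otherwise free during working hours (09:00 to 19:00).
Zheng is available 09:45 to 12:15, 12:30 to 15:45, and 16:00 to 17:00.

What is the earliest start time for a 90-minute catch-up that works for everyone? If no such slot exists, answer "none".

09:45

Brynn free within 09:00–19:00: 09:00–12:45, 14:00–19:00.
Brynn ∩ Zheng: 09:45–12:15, 12:30–12:45, 14:00–15:45, 16:00–17:00.
Windows ≥ 90 min: 09:45–12:15, 14:00–15:45.
Earliest such window starts at 09:45.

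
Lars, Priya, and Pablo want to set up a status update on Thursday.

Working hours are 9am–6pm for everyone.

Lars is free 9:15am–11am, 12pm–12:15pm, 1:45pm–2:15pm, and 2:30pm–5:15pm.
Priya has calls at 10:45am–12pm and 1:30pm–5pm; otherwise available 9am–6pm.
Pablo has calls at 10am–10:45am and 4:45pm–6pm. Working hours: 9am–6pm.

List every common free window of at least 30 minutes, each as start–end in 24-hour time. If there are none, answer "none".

09:15–10:00

Priya free within 09:00–18:00: 09:00–10:45, 12:00–13:30, 17:00–18:00.
Pablo free within 09:00–18:00: 09:00–10:00, 10:45–16:45.
Lars ∩ Priya: 09:15–10:45, 12:00–12:15, 17:00–17:15.
Lars ∩ Priya ∩ Pablo: 09:15–10:00, 12:00–12:15.
Windows ≥ 30 min: 09:15–10:00.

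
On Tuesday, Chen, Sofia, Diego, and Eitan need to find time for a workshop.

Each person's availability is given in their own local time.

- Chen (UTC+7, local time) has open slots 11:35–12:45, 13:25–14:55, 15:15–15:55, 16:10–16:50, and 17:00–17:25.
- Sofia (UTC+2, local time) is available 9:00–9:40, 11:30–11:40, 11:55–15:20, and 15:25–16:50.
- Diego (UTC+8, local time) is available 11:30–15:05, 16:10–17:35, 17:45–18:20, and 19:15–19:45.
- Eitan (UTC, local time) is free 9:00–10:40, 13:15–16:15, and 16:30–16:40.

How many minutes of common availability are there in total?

25 minutes

Chen → UTC: 04:35–05:45, 06:25–07:55, 08:15–08:55, 09:10–09:50, 10:00–10:25.
Sofia → UTC: 07:00–07:40, 09:30–09:40, 09:55–13:20, 13:25–14:50.
Diego → UTC: 03:30–07:05, 08:10–09:35, 09:45–10:20, 11:15–11:45.
Eitan → UTC: 09:00–10:40, 13:15–16:15, 16:30–16:40.
Chen ∩ Sofia: 07:00–07:40, 09:30–09:40, 10:00–10:25.
Chen ∩ Sofia ∩ Diego: 07:00–07:05, 09:30–09:35, 10:00–10:20.
Chen ∩ Sofia ∩ Diego ∩ Eitan: 09:30–09:35, 10:00–10:20.
Total common minutes: 5 + 20 = 25.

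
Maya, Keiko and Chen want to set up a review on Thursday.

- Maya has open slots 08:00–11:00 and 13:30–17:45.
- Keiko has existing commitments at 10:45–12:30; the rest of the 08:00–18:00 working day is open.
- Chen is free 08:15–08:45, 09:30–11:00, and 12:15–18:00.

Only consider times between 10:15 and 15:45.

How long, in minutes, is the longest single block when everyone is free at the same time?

135 minutes

Keiko free within 08:00–18:00: 08:00–10:45, 12:30–18:00.
Maya ∩ Keiko: 08:00–10:45, 13:30–17:45.
Maya ∩ Keiko ∩ Chen: 08:15–08:45, 09:30–10:45, 13:30–17:45.
Restricted to 10:15–15:45: 10:15–10:45, 13:30–15:45.
Common window lengths: 30, 135 min; longest is 135.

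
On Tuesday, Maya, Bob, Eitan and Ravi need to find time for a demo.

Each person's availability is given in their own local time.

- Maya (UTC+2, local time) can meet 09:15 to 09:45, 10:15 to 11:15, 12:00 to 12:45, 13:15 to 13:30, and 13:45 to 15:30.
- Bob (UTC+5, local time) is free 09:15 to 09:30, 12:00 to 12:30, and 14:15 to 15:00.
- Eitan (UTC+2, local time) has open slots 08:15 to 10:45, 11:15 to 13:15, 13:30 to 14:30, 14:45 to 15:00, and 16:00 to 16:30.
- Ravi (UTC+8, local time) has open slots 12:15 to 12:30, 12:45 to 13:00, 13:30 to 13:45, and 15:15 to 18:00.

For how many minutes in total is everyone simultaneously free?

15 minutes

Maya → UTC: 07:15–07:45, 08:15–09:15, 10:00–10:45, 11:15–11:30, 11:45–13:30.
Bob → UTC: 04:15–04:30, 07:00–07:30, 09:15–10:00.
Eitan → UTC: 06:15–08:45, 09:15–11:15, 11:30–12:30, 12:45–13:00, 14:00–14:30.
Ravi → UTC: 04:15–04:30, 04:45–05:00, 05:30–05:45, 07:15–10:00.
Maya ∩ Bob: 07:15–07:30.
Maya ∩ Bob ∩ Eitan: 07:15–07:30.
Maya ∩ Bob ∩ Eitan ∩ Ravi: 07:15–07:30.
Total common minutes: 15.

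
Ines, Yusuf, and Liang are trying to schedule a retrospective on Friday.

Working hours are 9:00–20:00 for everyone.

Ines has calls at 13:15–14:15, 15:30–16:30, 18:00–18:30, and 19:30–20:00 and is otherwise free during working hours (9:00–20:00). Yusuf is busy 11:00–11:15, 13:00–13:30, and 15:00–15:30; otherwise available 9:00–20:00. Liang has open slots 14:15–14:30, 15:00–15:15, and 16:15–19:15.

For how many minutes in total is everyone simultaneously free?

Ines free within 09:00–20:00: 09:00–13:15, 14:15–15:30, 16:30–18:00, 18:30–19:30.
Yusuf free within 09:00–20:00: 09:00–11:00, 11:15–13:00, 13:30–15:00, 15:30–20:00.
Ines ∩ Yusuf: 09:00–11:00, 11:15–13:00, 14:15–15:00, 16:30–18:00, 18:30–19:30.
Ines ∩ Yusuf ∩ Liang: 14:15–14:30, 16:30–18:00, 18:30–19:15.
Total common minutes: 15 + 90 + 45 = 150.

150 minutes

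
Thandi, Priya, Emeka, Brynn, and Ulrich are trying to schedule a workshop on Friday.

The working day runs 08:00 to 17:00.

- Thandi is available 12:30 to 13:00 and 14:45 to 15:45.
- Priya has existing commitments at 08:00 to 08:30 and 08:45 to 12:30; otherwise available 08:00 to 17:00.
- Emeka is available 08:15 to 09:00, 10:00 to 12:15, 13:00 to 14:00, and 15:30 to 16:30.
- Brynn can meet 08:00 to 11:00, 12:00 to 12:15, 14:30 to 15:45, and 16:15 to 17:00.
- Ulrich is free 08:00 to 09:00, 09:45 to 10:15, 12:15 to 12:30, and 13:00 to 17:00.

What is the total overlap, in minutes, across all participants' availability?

Priya free within 08:00–17:00: 08:30–08:45, 12:30–17:00.
Thandi ∩ Priya: 12:30–13:00, 14:45–15:45.
Thandi ∩ Priya ∩ Emeka: 15:30–15:45.
Thandi ∩ Priya ∩ Emeka ∩ Brynn: 15:30–15:45.
Thandi ∩ Priya ∩ Emeka ∩ Brynn ∩ Ulrich: 15:30–15:45.
Total common minutes: 15.

15 minutes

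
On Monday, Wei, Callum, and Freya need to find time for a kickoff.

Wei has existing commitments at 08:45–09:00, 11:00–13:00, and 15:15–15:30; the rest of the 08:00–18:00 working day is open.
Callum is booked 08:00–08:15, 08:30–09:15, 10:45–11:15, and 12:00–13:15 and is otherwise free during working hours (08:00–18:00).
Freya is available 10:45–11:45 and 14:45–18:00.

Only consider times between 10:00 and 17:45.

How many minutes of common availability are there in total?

Wei free within 08:00–18:00: 08:00–08:45, 09:00–11:00, 13:00–15:15, 15:30–18:00.
Callum free within 08:00–18:00: 08:15–08:30, 09:15–10:45, 11:15–12:00, 13:15–18:00.
Wei ∩ Callum: 08:15–08:30, 09:15–10:45, 13:15–15:15, 15:30–18:00.
Wei ∩ Callum ∩ Freya: 14:45–15:15, 15:30–18:00.
Restricted to 10:00–17:45: 14:45–15:15, 15:30–17:45.
Total common minutes: 30 + 135 = 165.

165 minutes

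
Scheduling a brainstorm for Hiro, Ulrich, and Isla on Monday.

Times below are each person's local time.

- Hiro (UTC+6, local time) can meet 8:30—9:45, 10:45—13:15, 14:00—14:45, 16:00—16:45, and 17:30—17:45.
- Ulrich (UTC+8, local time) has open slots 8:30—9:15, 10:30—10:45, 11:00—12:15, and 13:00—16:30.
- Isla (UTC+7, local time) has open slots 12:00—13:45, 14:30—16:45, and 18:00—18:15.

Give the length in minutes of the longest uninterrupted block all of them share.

105 minutes

Hiro → UTC: 02:30–03:45, 04:45–07:15, 08:00–08:45, 10:00–10:45, 11:30–11:45.
Ulrich → UTC: 00:30–01:15, 02:30–02:45, 03:00–04:15, 05:00–08:30.
Isla → UTC: 05:00–06:45, 07:30–09:45, 11:00–11:15.
Hiro ∩ Ulrich: 02:30–02:45, 03:00–03:45, 05:00–07:15, 08:00–08:30.
Hiro ∩ Ulrich ∩ Isla: 05:00–06:45, 08:00–08:30.
Common window lengths: 105, 30 min; longest is 105.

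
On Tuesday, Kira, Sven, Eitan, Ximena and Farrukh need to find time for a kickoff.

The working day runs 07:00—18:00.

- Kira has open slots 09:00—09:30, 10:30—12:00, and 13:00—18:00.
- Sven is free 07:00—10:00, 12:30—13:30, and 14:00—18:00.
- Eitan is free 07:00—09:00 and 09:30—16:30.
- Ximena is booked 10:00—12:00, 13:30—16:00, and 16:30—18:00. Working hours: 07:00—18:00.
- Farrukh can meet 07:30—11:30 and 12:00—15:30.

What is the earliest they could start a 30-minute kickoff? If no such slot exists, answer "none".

13:00

Ximena free within 07:00–18:00: 07:00–10:00, 12:00–13:30, 16:00–16:30.
Kira ∩ Sven: 09:00–09:30, 13:00–13:30, 14:00–18:00.
Kira ∩ Sven ∩ Eitan: 13:00–13:30, 14:00–16:30.
Kira ∩ Sven ∩ Eitan ∩ Ximena: 13:00–13:30, 16:00–16:30.
Kira ∩ Sven ∩ Eitan ∩ Ximena ∩ Farrukh: 13:00–13:30.
Windows ≥ 30 min: 13:00–13:30.
Earliest such window starts at 13:00.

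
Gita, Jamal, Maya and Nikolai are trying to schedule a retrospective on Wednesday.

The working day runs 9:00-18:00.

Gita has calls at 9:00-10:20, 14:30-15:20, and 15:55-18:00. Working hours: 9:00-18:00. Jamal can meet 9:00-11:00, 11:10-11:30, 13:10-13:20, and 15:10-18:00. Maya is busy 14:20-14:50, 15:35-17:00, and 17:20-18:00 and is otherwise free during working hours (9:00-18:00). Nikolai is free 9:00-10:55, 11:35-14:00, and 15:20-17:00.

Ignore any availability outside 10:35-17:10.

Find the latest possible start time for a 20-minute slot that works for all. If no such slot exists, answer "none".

10:35

Gita free within 09:00–18:00: 10:20–14:30, 15:20–15:55.
Maya free within 09:00–18:00: 09:00–14:20, 14:50–15:35, 17:00–17:20.
Gita ∩ Jamal: 10:20–11:00, 11:10–11:30, 13:10–13:20, 15:20–15:55.
Gita ∩ Jamal ∩ Maya: 10:20–11:00, 11:10–11:30, 13:10–13:20, 15:20–15:35.
Gita ∩ Jamal ∩ Maya ∩ Nikolai: 10:20–10:55, 13:10–13:20, 15:20–15:35.
Restricted to 10:35–17:10: 10:35–10:55, 13:10–13:20, 15:20–15:35.
Windows ≥ 20 min: 10:35–10:55.
Latest start in the last window 10:35–10:55 is 10:55 − 20 min = 10:35.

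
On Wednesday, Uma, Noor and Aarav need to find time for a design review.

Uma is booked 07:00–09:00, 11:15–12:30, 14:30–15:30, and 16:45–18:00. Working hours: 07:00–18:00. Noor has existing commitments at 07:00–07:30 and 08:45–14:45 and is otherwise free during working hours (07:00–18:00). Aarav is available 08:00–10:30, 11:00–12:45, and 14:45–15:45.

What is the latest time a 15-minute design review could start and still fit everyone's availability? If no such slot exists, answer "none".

15:30

Uma free within 07:00–18:00: 09:00–11:15, 12:30–14:30, 15:30–16:45.
Noor free within 07:00–18:00: 07:30–08:45, 14:45–18:00.
Uma ∩ Noor: 15:30–16:45.
Uma ∩ Noor ∩ Aarav: 15:30–15:45.
Windows ≥ 15 min: 15:30–15:45.
Latest start in the last window 15:30–15:45 is 15:45 − 15 min = 15:30.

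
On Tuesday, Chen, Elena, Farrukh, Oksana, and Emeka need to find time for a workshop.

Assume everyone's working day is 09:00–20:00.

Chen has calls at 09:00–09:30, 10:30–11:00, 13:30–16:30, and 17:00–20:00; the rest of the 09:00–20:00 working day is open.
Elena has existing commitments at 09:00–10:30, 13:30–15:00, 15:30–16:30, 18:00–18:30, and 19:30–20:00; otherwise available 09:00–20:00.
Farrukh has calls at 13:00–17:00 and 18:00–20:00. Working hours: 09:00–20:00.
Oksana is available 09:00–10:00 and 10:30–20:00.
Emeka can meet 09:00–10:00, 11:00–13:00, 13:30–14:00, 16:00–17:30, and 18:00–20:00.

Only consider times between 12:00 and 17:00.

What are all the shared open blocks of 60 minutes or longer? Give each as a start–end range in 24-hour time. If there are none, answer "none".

12:00–13:00

Chen free within 09:00–20:00: 09:30–10:30, 11:00–13:30, 16:30–17:00.
Elena free within 09:00–20:00: 10:30–13:30, 15:00–15:30, 16:30–18:00, 18:30–19:30.
Farrukh free within 09:00–20:00: 09:00–13:00, 17:00–18:00.
Chen ∩ Elena: 11:00–13:30, 16:30–17:00.
Chen ∩ Elena ∩ Farrukh: 11:00–13:00.
Chen ∩ Elena ∩ Farrukh ∩ Oksana: 11:00–13:00.
Chen ∩ Elena ∩ Farrukh ∩ Oksana ∩ Emeka: 11:00–13:00.
Restricted to 12:00–17:00: 12:00–13:00.
Windows ≥ 60 min: 12:00–13:00.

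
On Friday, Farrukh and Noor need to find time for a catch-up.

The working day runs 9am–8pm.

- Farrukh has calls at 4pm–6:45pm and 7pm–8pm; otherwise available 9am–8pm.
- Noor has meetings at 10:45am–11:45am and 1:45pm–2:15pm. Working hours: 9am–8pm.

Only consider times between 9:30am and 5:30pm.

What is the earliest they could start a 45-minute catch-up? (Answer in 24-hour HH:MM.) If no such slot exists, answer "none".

Farrukh free within 09:00–20:00: 09:00–16:00, 18:45–19:00.
Noor free within 09:00–20:00: 09:00–10:45, 11:45–13:45, 14:15–20:00.
Farrukh ∩ Noor: 09:00–10:45, 11:45–13:45, 14:15–16:00, 18:45–19:00.
Restricted to 09:30–17:30: 09:30–10:45, 11:45–13:45, 14:15–16:00.
Windows ≥ 45 min: 09:30–10:45, 11:45–13:45, 14:15–16:00.
Earliest such window starts at 09:30.

09:30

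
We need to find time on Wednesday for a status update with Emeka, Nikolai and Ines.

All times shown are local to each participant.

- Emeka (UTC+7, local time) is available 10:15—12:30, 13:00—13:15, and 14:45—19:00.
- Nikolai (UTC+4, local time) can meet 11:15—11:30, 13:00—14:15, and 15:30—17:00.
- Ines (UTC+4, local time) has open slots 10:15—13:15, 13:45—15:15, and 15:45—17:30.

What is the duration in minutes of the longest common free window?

30 minutes

Emeka → UTC: 03:15–05:30, 06:00–06:15, 07:45–12:00.
Nikolai → UTC: 07:15–07:30, 09:00–10:15, 11:30–13:00.
Ines → UTC: 06:15–09:15, 09:45–11:15, 11:45–13:30.
Emeka ∩ Nikolai: 09:00–10:15, 11:30–12:00.
Emeka ∩ Nikolai ∩ Ines: 09:00–09:15, 09:45–10:15, 11:45–12:00.
Common window lengths: 15, 30, 15 min; longest is 30.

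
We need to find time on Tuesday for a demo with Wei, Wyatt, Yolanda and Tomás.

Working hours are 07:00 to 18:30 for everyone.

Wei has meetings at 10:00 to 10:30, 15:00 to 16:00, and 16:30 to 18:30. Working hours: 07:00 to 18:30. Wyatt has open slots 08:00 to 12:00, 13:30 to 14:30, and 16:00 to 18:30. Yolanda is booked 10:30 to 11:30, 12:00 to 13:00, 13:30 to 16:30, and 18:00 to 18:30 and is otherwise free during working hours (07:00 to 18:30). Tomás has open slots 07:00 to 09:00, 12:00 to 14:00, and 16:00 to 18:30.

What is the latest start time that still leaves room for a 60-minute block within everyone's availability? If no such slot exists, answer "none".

08:00

Wei free within 07:00–18:30: 07:00–10:00, 10:30–15:00, 16:00–16:30.
Yolanda free within 07:00–18:30: 07:00–10:30, 11:30–12:00, 13:00–13:30, 16:30–18:00.
Wei ∩ Wyatt: 08:00–10:00, 10:30–12:00, 13:30–14:30, 16:00–16:30.
Wei ∩ Wyatt ∩ Yolanda: 08:00–10:00, 11:30–12:00.
Wei ∩ Wyatt ∩ Yolanda ∩ Tomás: 08:00–09:00.
Windows ≥ 60 min: 08:00–09:00.
Latest start in the last window 08:00–09:00 is 09:00 − 60 min = 08:00.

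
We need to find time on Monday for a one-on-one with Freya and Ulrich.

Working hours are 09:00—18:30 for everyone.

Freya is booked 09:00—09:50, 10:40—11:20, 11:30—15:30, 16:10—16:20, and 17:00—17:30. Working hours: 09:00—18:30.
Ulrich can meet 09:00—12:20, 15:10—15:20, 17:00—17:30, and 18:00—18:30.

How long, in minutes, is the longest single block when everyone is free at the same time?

Freya free within 09:00–18:30: 09:50–10:40, 11:20–11:30, 15:30–16:10, 16:20–17:00, 17:30–18:30.
Freya ∩ Ulrich: 09:50–10:40, 11:20–11:30, 18:00–18:30.
Common window lengths: 50, 10, 30 min; longest is 50.

50 minutes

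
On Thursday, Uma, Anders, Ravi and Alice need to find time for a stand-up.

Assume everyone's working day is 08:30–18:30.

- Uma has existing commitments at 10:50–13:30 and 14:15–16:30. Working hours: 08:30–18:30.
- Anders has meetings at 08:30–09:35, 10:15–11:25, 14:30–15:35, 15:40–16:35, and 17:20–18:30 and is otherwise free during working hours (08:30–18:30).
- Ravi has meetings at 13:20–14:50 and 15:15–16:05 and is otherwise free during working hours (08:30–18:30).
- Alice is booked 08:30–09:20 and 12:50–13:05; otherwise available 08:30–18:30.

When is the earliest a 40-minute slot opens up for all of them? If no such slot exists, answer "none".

Uma free within 08:30–18:30: 08:30–10:50, 13:30–14:15, 16:30–18:30.
Anders free within 08:30–18:30: 09:35–10:15, 11:25–14:30, 15:35–15:40, 16:35–17:20.
Ravi free within 08:30–18:30: 08:30–13:20, 14:50–15:15, 16:05–18:30.
Alice free within 08:30–18:30: 09:20–12:50, 13:05–18:30.
Uma ∩ Anders: 09:35–10:15, 13:30–14:15, 16:35–17:20.
Uma ∩ Anders ∩ Ravi: 09:35–10:15, 16:35–17:20.
Uma ∩ Anders ∩ Ravi ∩ Alice: 09:35–10:15, 16:35–17:20.
Windows ≥ 40 min: 09:35–10:15, 16:35–17:20.
Earliest such window starts at 09:35.

09:35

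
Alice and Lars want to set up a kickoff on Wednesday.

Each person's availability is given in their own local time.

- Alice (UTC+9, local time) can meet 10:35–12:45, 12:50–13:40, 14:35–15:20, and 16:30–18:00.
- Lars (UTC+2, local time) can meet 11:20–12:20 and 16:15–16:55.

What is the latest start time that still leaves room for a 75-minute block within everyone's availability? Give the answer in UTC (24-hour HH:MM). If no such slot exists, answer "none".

Alice → UTC: 01:35–03:45, 03:50–04:40, 05:35–06:20, 07:30–09:00.
Lars → UTC: 09:20–10:20, 14:15–14:55.
Alice ∩ Lars: (none).
Windows ≥ 75 min: (none).

none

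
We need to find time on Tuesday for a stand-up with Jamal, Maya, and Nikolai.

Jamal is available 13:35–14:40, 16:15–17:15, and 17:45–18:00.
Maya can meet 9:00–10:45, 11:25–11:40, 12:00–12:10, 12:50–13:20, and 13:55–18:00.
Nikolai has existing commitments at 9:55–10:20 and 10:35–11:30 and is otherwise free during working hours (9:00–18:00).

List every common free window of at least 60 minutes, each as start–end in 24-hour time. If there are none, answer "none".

Nikolai free within 09:00–18:00: 09:00–09:55, 10:20–10:35, 11:30–18:00.
Jamal ∩ Maya: 13:55–14:40, 16:15–17:15, 17:45–18:00.
Jamal ∩ Maya ∩ Nikolai: 13:55–14:40, 16:15–17:15, 17:45–18:00.
Windows ≥ 60 min: 16:15–17:15.

16:15–17:15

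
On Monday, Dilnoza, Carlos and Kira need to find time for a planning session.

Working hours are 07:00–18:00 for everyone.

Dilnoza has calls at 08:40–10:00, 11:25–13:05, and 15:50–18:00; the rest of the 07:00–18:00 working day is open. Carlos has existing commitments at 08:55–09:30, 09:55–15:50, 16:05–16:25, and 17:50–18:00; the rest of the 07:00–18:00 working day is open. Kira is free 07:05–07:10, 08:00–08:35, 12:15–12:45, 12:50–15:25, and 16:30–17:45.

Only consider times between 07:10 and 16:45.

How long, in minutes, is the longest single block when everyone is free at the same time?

35 minutes

Dilnoza free within 07:00–18:00: 07:00–08:40, 10:00–11:25, 13:05–15:50.
Carlos free within 07:00–18:00: 07:00–08:55, 09:30–09:55, 15:50–16:05, 16:25–17:50.
Dilnoza ∩ Carlos: 07:00–08:40.
Dilnoza ∩ Carlos ∩ Kira: 07:05–07:10, 08:00–08:35.
Restricted to 07:10–16:45: 08:00–08:35.
Single common window of 35 minutes.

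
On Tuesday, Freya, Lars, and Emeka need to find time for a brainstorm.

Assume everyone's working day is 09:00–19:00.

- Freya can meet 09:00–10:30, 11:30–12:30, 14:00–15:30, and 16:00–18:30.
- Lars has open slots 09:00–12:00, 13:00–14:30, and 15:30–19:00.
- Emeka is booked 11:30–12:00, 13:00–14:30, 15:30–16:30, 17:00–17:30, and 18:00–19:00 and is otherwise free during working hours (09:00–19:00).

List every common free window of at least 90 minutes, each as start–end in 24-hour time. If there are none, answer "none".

09:00–10:30

Emeka free within 09:00–19:00: 09:00–11:30, 12:00–13:00, 14:30–15:30, 16:30–17:00, 17:30–18:00.
Freya ∩ Lars: 09:00–10:30, 11:30–12:00, 14:00–14:30, 16:00–18:30.
Freya ∩ Lars ∩ Emeka: 09:00–10:30, 16:30–17:00, 17:30–18:00.
Windows ≥ 90 min: 09:00–10:30.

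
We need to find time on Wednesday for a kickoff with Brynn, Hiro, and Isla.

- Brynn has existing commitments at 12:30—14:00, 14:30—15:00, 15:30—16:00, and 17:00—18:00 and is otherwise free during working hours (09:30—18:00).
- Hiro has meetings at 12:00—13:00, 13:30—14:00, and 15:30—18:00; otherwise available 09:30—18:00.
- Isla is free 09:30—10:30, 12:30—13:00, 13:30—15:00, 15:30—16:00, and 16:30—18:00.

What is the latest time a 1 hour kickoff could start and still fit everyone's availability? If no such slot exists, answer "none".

Brynn free within 09:30–18:00: 09:30–12:30, 14:00–14:30, 15:00–15:30, 16:00–17:00.
Hiro free within 09:30–18:00: 09:30–12:00, 13:00–13:30, 14:00–15:30.
Brynn ∩ Hiro: 09:30–12:00, 14:00–14:30, 15:00–15:30.
Brynn ∩ Hiro ∩ Isla: 09:30–10:30, 14:00–14:30.
Windows ≥ 60 min: 09:30–10:30.
Latest start in the last window 09:30–10:30 is 10:30 − 60 min = 09:30.

09:30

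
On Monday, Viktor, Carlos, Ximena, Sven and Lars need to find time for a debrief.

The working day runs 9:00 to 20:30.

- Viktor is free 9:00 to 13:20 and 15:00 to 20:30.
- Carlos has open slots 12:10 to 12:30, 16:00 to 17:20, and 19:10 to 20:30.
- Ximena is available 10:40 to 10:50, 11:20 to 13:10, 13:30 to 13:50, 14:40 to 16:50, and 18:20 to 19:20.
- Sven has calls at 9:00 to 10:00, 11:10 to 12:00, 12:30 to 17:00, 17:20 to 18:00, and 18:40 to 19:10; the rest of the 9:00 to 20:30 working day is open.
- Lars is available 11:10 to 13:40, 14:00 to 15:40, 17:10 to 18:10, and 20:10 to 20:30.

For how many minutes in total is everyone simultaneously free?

20 minutes

Sven free within 09:00–20:30: 10:00–11:10, 12:00–12:30, 17:00–17:20, 18:00–18:40, 19:10–20:30.
Viktor ∩ Carlos: 12:10–12:30, 16:00–17:20, 19:10–20:30.
Viktor ∩ Carlos ∩ Ximena: 12:10–12:30, 16:00–16:50, 19:10–19:20.
Viktor ∩ Carlos ∩ Ximena ∩ Sven: 12:10–12:30, 19:10–19:20.
Viktor ∩ Carlos ∩ Ximena ∩ Sven ∩ Lars: 12:10–12:30.
Total common minutes: 20.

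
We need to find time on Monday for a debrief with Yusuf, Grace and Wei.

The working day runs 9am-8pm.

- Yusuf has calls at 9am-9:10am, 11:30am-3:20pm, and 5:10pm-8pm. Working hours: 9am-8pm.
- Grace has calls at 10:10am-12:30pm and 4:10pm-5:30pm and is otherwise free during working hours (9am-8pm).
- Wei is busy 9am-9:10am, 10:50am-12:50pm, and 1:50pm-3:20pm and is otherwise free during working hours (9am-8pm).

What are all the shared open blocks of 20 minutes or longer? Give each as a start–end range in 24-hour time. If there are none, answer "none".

09:10–10:10, 15:20–16:10

Yusuf free within 09:00–20:00: 09:10–11:30, 15:20–17:10.
Grace free within 09:00–20:00: 09:00–10:10, 12:30–16:10, 17:30–20:00.
Wei free within 09:00–20:00: 09:10–10:50, 12:50–13:50, 15:20–20:00.
Yusuf ∩ Grace: 09:10–10:10, 15:20–16:10.
Yusuf ∩ Grace ∩ Wei: 09:10–10:10, 15:20–16:10.
Windows ≥ 20 min: 09:10–10:10, 15:20–16:10.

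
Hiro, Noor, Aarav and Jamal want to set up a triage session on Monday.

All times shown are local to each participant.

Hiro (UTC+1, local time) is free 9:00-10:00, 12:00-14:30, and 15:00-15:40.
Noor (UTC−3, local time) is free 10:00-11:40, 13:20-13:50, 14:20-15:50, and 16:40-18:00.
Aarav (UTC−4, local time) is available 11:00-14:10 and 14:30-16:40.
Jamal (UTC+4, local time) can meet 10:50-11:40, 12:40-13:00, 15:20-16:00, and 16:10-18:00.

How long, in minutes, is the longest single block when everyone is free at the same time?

Hiro → UTC: 08:00–09:00, 11:00–13:30, 14:00–14:40.
Noor → UTC: 13:00–14:40, 16:20–16:50, 17:20–18:50, 19:40–21:00.
Aarav → UTC: 15:00–18:10, 18:30–20:40.
Jamal → UTC: 06:50–07:40, 08:40–09:00, 11:20–12:00, 12:10–14:00.
Hiro ∩ Noor: 13:00–13:30, 14:00–14:40.
Hiro ∩ Noor ∩ Aarav: (none).
Hiro ∩ Noor ∩ Aarav ∩ Jamal: (none).
No common window.

0 minutes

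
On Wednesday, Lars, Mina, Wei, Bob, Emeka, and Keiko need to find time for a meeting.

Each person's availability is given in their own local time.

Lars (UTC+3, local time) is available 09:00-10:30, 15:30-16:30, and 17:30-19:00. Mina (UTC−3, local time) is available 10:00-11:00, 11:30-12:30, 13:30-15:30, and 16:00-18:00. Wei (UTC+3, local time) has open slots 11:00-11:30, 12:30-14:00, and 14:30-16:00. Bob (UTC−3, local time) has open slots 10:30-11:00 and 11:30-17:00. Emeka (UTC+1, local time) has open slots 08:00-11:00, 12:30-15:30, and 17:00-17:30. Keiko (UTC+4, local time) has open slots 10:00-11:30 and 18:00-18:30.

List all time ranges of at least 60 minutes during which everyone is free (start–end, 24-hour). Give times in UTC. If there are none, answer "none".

Lars → UTC: 06:00–07:30, 12:30–13:30, 14:30–16:00.
Mina → UTC: 13:00–14:00, 14:30–15:30, 16:30–18:30, 19:00–21:00.
Wei → UTC: 08:00–08:30, 09:30–11:00, 11:30–13:00.
Bob → UTC: 13:30–14:00, 14:30–20:00.
Emeka → UTC: 07:00–10:00, 11:30–14:30, 16:00–16:30.
Keiko → UTC: 06:00–07:30, 14:00–14:30.
Lars ∩ Mina: 13:00–13:30, 14:30–15:30.
Lars ∩ Mina ∩ Wei: (none).
Lars ∩ Mina ∩ Wei ∩ Bob: (none).
Lars ∩ Mina ∩ Wei ∩ Bob ∩ Emeka: (none).
Lars ∩ Mina ∩ Wei ∩ Bob ∩ Emeka ∩ Keiko: (none).
Windows ≥ 60 min: (none).

none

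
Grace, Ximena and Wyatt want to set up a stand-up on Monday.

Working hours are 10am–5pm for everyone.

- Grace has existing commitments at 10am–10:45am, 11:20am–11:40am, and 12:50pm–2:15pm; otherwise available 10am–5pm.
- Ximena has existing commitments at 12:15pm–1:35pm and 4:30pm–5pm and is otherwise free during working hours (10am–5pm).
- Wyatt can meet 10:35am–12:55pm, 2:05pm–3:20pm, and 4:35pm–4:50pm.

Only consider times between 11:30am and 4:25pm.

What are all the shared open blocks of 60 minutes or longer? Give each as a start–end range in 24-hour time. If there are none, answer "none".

Grace free within 10:00–17:00: 10:45–11:20, 11:40–12:50, 14:15–17:00.
Ximena free within 10:00–17:00: 10:00–12:15, 13:35–16:30.
Grace ∩ Ximena: 10:45–11:20, 11:40–12:15, 14:15–16:30.
Grace ∩ Ximena ∩ Wyatt: 10:45–11:20, 11:40–12:15, 14:15–15:20.
Restricted to 11:30–16:25: 11:40–12:15, 14:15–15:20.
Windows ≥ 60 min: 14:15–15:20.

14:15–15:20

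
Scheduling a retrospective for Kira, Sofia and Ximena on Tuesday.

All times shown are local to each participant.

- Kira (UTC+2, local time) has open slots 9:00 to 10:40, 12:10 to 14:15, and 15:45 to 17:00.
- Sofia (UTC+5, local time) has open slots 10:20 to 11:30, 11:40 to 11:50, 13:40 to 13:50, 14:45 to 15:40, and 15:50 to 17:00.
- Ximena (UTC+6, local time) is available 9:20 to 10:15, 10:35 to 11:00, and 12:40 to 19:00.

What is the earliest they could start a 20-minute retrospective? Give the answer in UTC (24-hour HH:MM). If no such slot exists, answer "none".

Kira → UTC: 07:00–08:40, 10:10–12:15, 13:45–15:00.
Sofia → UTC: 05:20–06:30, 06:40–06:50, 08:40–08:50, 09:45–10:40, 10:50–12:00.
Ximena → UTC: 03:20–04:15, 04:35–05:00, 06:40–13:00.
Kira ∩ Sofia: 10:10–10:40, 10:50–12:00.
Kira ∩ Sofia ∩ Ximena: 10:10–10:40, 10:50–12:00.
Windows ≥ 20 min: 10:10–10:40, 10:50–12:00.
Earliest such window starts at 10:10.

10:10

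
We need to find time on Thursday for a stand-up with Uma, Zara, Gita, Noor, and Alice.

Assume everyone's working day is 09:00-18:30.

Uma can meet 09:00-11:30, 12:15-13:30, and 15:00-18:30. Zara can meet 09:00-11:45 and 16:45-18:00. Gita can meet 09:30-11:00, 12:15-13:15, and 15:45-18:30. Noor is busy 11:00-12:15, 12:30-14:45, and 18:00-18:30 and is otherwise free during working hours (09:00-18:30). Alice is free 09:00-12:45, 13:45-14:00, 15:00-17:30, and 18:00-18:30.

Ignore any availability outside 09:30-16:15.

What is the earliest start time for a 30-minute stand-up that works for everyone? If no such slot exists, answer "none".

09:30

Noor free within 09:00–18:30: 09:00–11:00, 12:15–12:30, 14:45–18:00.
Uma ∩ Zara: 09:00–11:30, 16:45–18:00.
Uma ∩ Zara ∩ Gita: 09:30–11:00, 16:45–18:00.
Uma ∩ Zara ∩ Gita ∩ Noor: 09:30–11:00, 16:45–18:00.
Uma ∩ Zara ∩ Gita ∩ Noor ∩ Alice: 09:30–11:00, 16:45–17:30.
Restricted to 09:30–16:15: 09:30–11:00.
Windows ≥ 30 min: 09:30–11:00.
Earliest such window starts at 09:30.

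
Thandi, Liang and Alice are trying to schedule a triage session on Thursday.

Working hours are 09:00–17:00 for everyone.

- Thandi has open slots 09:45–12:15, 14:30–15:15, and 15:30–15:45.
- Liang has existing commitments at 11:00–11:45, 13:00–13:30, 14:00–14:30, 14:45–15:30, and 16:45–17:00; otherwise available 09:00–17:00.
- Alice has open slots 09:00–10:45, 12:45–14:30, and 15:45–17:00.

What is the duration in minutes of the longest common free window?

Liang free within 09:00–17:00: 09:00–11:00, 11:45–13:00, 13:30–14:00, 14:30–14:45, 15:30–16:45.
Thandi ∩ Liang: 09:45–11:00, 11:45–12:15, 14:30–14:45, 15:30–15:45.
Thandi ∩ Liang ∩ Alice: 09:45–10:45.
Single common window of 60 minutes.

60 minutes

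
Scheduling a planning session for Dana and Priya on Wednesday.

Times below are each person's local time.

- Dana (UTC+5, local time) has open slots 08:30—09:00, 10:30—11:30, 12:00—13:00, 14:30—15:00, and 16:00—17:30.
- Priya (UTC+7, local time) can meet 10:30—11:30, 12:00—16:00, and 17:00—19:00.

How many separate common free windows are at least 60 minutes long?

Dana → UTC: 03:30–04:00, 05:30–06:30, 07:00–08:00, 09:30–10:00, 11:00–12:30.
Priya → UTC: 03:30–04:30, 05:00–09:00, 10:00–12:00.
Dana ∩ Priya: 03:30–04:00, 05:30–06:30, 07:00–08:00, 11:00–12:00.
Windows ≥ 60 min: 05:30–06:30, 07:00–08:00, 11:00–12:00.
That's 3 windows.

3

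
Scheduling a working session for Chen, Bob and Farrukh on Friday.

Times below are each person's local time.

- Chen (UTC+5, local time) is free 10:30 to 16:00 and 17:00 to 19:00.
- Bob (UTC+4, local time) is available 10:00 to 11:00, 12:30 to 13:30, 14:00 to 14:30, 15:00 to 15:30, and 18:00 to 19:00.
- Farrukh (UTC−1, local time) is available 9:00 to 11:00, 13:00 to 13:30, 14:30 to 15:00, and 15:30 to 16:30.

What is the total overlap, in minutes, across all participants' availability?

30 minutes

Chen → UTC: 05:30–11:00, 12:00–14:00.
Bob → UTC: 06:00–07:00, 08:30–09:30, 10:00–10:30, 11:00–11:30, 14:00–15:00.
Farrukh → UTC: 10:00–12:00, 14:00–14:30, 15:30–16:00, 16:30–17:30.
Chen ∩ Bob: 06:00–07:00, 08:30–09:30, 10:00–10:30.
Chen ∩ Bob ∩ Farrukh: 10:00–10:30.
Total common minutes: 30.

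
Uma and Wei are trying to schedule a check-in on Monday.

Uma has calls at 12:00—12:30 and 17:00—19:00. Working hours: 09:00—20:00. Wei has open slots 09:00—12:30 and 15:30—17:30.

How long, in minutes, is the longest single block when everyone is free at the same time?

180 minutes

Uma free within 09:00–20:00: 09:00–12:00, 12:30–17:00, 19:00–20:00.
Uma ∩ Wei: 09:00–12:00, 15:30–17:00.
Common window lengths: 180, 90 min; longest is 180.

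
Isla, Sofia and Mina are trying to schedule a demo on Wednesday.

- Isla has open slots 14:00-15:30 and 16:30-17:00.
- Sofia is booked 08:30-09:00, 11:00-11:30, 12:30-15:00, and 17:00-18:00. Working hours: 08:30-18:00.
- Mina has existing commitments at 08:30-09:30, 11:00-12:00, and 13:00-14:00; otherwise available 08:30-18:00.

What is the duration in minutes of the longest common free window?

30 minutes

Sofia free within 08:30–18:00: 09:00–11:00, 11:30–12:30, 15:00–17:00.
Mina free within 08:30–18:00: 09:30–11:00, 12:00–13:00, 14:00–18:00.
Isla ∩ Sofia: 15:00–15:30, 16:30–17:00.
Isla ∩ Sofia ∩ Mina: 15:00–15:30, 16:30–17:00.
Common window lengths: 30, 30 min; longest is 30.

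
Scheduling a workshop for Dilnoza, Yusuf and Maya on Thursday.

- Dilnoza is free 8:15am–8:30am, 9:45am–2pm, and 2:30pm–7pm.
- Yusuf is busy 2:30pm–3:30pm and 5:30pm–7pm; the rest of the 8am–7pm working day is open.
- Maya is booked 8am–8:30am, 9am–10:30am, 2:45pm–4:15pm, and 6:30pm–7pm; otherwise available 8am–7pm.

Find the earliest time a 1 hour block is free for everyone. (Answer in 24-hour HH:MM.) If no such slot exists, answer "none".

Yusuf free within 08:00–19:00: 08:00–14:30, 15:30–17:30.
Maya free within 08:00–19:00: 08:30–09:00, 10:30–14:45, 16:15–18:30.
Dilnoza ∩ Yusuf: 08:15–08:30, 09:45–14:00, 15:30–17:30.
Dilnoza ∩ Yusuf ∩ Maya: 10:30–14:00, 16:15–17:30.
Windows ≥ 60 min: 10:30–14:00, 16:15–17:30.
Earliest such window starts at 10:30.

10:30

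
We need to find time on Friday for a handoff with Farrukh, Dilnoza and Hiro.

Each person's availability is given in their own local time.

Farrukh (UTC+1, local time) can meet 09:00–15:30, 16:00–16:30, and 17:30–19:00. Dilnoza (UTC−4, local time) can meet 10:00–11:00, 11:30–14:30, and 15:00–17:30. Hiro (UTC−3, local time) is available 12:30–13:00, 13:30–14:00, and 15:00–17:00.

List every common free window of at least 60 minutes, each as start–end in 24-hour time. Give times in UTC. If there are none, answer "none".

none

Farrukh → UTC: 08:00–14:30, 15:00–15:30, 16:30–18:00.
Dilnoza → UTC: 14:00–15:00, 15:30–18:30, 19:00–21:30.
Hiro → UTC: 15:30–16:00, 16:30–17:00, 18:00–20:00.
Farrukh ∩ Dilnoza: 14:00–14:30, 16:30–18:00.
Farrukh ∩ Dilnoza ∩ Hiro: 16:30–17:00.
Windows ≥ 60 min: (none).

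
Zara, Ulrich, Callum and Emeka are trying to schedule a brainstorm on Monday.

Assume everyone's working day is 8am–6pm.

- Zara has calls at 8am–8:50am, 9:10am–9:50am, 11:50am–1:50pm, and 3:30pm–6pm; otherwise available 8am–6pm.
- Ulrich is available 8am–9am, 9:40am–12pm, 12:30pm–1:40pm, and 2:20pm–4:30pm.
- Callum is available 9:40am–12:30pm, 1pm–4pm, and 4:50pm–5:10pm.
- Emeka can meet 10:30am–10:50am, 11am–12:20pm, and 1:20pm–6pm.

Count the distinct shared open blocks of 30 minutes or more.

Zara free within 08:00–18:00: 08:50–09:10, 09:50–11:50, 13:50–15:30.
Zara ∩ Ulrich: 08:50–09:00, 09:50–11:50, 14:20–15:30.
Zara ∩ Ulrich ∩ Callum: 09:50–11:50, 14:20–15:30.
Zara ∩ Ulrich ∩ Callum ∩ Emeka: 10:30–10:50, 11:00–11:50, 14:20–15:30.
Windows ≥ 30 min: 11:00–11:50, 14:20–15:30.
That's 2 windows.

2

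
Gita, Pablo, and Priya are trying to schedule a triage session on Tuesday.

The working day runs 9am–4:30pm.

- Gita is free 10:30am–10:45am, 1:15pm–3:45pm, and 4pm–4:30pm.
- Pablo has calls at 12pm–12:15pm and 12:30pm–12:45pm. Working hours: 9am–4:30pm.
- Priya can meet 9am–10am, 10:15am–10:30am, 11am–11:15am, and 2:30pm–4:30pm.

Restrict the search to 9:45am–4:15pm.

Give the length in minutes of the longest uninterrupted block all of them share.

75 minutes

Pablo free within 09:00–16:30: 09:00–12:00, 12:15–12:30, 12:45–16:30.
Gita ∩ Pablo: 10:30–10:45, 13:15–15:45, 16:00–16:30.
Gita ∩ Pablo ∩ Priya: 14:30–15:45, 16:00–16:30.
Restricted to 09:45–16:15: 14:30–15:45, 16:00–16:15.
Common window lengths: 75, 15 min; longest is 75.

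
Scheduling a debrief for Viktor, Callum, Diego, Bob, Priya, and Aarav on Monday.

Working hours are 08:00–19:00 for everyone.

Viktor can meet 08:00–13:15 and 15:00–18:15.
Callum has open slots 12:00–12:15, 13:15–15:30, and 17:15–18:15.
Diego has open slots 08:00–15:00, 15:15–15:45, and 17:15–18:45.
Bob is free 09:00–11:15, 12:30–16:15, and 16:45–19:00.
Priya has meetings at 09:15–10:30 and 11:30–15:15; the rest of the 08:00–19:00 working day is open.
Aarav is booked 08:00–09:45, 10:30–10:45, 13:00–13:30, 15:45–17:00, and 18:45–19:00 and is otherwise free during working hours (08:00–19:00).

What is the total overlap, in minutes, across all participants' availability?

Priya free within 08:00–19:00: 08:00–09:15, 10:30–11:30, 15:15–19:00.
Aarav free within 08:00–19:00: 09:45–10:30, 10:45–13:00, 13:30–15:45, 17:00–18:45.
Viktor ∩ Callum: 12:00–12:15, 15:00–15:30, 17:15–18:15.
Viktor ∩ Callum ∩ Diego: 12:00–12:15, 15:15–15:30, 17:15–18:15.
Viktor ∩ Callum ∩ Diego ∩ Bob: 15:15–15:30, 17:15–18:15.
Viktor ∩ Callum ∩ Diego ∩ Bob ∩ Priya: 15:15–15:30, 17:15–18:15.
Viktor ∩ Callum ∩ Diego ∩ Bob ∩ Priya ∩ Aarav: 15:15–15:30, 17:15–18:15.
Total common minutes: 15 + 60 = 75.

75 minutes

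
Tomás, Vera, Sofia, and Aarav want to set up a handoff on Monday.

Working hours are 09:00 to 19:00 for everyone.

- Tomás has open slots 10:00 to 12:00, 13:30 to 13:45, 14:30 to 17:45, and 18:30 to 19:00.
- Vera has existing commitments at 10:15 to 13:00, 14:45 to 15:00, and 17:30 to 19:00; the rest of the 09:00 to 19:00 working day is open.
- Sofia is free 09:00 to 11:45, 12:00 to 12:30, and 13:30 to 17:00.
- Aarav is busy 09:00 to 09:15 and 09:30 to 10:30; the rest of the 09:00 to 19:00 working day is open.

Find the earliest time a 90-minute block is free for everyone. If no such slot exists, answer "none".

15:00

Vera free within 09:00–19:00: 09:00–10:15, 13:00–14:45, 15:00–17:30.
Aarav free within 09:00–19:00: 09:15–09:30, 10:30–19:00.
Tomás ∩ Vera: 10:00–10:15, 13:30–13:45, 14:30–14:45, 15:00–17:30.
Tomás ∩ Vera ∩ Sofia: 10:00–10:15, 13:30–13:45, 14:30–14:45, 15:00–17:00.
Tomás ∩ Vera ∩ Sofia ∩ Aarav: 13:30–13:45, 14:30–14:45, 15:00–17:00.
Windows ≥ 90 min: 15:00–17:00.
Earliest such window starts at 15:00.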